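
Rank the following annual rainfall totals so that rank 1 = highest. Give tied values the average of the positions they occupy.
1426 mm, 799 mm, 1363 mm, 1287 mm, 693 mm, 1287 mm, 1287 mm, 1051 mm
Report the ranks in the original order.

1, 7, 2, 4, 8, 4, 4, 6

Sorted (descending): 1426, 1363, 1287, 1287, 1287, 1051, 799, 693
The 3 values of 1287 occupy positions 3–5 → average rank 4.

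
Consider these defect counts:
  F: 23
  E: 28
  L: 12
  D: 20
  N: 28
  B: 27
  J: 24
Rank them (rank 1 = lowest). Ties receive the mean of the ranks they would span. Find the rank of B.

Sorted (ascending): 12, 20, 23, 24, 27, 28, 28
The 2 values of 28 occupy positions 6–7 → average rank (6+7)/2 = 6.5.
B has value 27 → rank 5.

5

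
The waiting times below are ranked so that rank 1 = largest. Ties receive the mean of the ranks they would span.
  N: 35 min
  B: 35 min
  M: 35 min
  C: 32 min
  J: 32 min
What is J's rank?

Sorted (descending): 35, 35, 35, 32, 32
The 3 values of 35 occupy positions 1–3 → average rank 2.
The 2 values of 32 occupy positions 4–5 → average rank (4+5)/2 = 4.5.
J has value 32 min → rank 4.5.

4.5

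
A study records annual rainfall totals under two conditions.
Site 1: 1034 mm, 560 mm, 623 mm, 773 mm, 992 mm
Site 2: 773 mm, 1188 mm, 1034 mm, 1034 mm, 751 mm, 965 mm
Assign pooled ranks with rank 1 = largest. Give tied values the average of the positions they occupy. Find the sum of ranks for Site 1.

36.5

Sorted (descending): 1188, 1034, 1034, 1034, 992, 965, 773, 773, 751, 623, 560
The 3 values of 1034 occupy positions 2–4 → average rank 3.
The 2 values of 773 occupy positions 7–8 → average rank (7+8)/2 = 7.5.
Site 1 values → pooled ranks: 1034→3, 560→11, 623→10, 773→7.5, 992→5
Rank sum = 3 + 11 + 10 + 7.5 + 5 = 36.5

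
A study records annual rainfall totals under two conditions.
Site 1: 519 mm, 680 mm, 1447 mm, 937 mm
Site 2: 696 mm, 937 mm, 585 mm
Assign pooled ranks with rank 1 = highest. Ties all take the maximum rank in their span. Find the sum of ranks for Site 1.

16

Sorted (descending): 1447, 937, 937, 696, 680, 585, 519
The 2 values of 937 occupy positions 2–3 → each gets rank 3.
Site 1 values → pooled ranks: 519→7, 680→5, 1447→1, 937→3
Rank sum = 7 + 5 + 1 + 3 = 16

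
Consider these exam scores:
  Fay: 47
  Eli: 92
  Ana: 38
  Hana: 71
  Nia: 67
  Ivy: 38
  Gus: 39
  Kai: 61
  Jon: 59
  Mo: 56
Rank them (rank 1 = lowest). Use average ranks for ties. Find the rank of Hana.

Sorted (ascending): 38, 38, 39, 47, 56, 59, 61, 67, 71, 92
The 2 values of 38 occupy positions 1–2 → average rank (1+2)/2 = 1.5.
Hana has value 71 → rank 9.

9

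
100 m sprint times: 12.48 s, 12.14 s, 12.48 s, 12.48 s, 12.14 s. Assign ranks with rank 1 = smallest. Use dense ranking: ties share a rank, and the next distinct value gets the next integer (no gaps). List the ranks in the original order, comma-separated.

2, 1, 2, 2, 1

Sorted (ascending): 12.14, 12.14, 12.48, 12.48, 12.48
The 2 values of 12.14 share dense rank 1.
The 3 values of 12.48 share dense rank 2.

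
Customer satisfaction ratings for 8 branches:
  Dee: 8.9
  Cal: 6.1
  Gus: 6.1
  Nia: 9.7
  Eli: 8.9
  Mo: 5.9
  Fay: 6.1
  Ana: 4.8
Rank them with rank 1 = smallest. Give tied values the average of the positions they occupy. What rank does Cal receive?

4

Sorted (ascending): 4.8, 5.9, 6.1, 6.1, 6.1, 8.9, 8.9, 9.7
The 3 values of 6.1 occupy positions 3–5 → average rank 4.
The 2 values of 8.9 occupy positions 6–7 → average rank (6+7)/2 = 6.5.
Cal has value 6.1 → rank 4.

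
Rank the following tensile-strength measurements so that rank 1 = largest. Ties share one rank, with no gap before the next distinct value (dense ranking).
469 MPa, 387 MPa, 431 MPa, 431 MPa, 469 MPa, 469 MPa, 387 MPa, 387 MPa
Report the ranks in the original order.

1, 3, 2, 2, 1, 1, 3, 3

Sorted (descending): 469, 469, 469, 431, 431, 387, 387, 387
The 3 values of 469 share dense rank 1.
The 2 values of 431 share dense rank 2.
The 3 values of 387 share dense rank 3.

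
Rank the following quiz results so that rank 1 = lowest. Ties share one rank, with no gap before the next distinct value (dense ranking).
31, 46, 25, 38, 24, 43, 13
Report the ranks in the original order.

Sorted (ascending): 13, 24, 25, 31, 38, 43, 46
No ties — each value takes its position as its rank.

4, 7, 3, 5, 2, 6, 1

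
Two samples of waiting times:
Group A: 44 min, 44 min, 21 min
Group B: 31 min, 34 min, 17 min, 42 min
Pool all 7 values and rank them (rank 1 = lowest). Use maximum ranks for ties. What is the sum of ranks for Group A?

16

Sorted (ascending): 17, 21, 31, 34, 42, 44, 44
The 2 values of 44 occupy positions 6–7 → each gets rank 7.
Group A values → pooled ranks: 44→7, 44→7, 21→2
Rank sum = 7 + 7 + 2 = 16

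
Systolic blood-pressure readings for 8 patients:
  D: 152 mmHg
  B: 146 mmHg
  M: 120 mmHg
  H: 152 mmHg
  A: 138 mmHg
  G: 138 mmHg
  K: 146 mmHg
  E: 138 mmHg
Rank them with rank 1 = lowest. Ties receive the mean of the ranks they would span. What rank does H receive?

Sorted (ascending): 120, 138, 138, 138, 146, 146, 152, 152
The 3 values of 138 occupy positions 2–4 → average rank 3.
The 2 values of 146 occupy positions 5–6 → average rank (5+6)/2 = 5.5.
The 2 values of 152 occupy positions 7–8 → average rank (7+8)/2 = 7.5.
H has value 152 mmHg → rank 7.5.

7.5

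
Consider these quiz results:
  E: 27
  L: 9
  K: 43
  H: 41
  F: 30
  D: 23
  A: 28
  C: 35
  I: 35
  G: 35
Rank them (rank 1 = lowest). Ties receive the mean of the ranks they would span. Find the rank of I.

7

Sorted (ascending): 9, 23, 27, 28, 30, 35, 35, 35, 41, 43
The 3 values of 35 occupy positions 6–8 → average rank 7.
I has value 35 → rank 7.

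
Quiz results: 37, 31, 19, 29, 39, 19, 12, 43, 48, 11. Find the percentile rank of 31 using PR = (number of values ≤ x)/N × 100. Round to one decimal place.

N = 10.
Strictly below 31: 5. Equal to 31: 1.
PR = 6/10 × 100 = 60.0

60.0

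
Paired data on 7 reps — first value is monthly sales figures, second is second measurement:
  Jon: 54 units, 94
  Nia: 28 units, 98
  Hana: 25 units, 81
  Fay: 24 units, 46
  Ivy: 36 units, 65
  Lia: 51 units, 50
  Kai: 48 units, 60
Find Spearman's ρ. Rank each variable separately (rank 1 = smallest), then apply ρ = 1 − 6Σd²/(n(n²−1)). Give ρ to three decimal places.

Ranks of variable 1: 7, 3, 2, 1, 4, 6, 5
Ranks of variable 2: 6, 7, 5, 1, 4, 2, 3
d = r₁ − r₂: 1, -4, -3, 0, 0, 4, 2
d²: 1, 16, 9, 0, 0, 16, 4; Σd² = 46
ρ = 1 − 6·46/(7·48) = 1 − 276/336 = 0.179

0.179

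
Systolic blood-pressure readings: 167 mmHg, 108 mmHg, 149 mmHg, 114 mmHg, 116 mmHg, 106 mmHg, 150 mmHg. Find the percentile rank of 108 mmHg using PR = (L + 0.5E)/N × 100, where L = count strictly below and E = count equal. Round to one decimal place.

21.4

N = 7.
Strictly below 108: 1. Equal to 108: 1.
PR = (1 + 0.5·1)/7 × 100 = 21.4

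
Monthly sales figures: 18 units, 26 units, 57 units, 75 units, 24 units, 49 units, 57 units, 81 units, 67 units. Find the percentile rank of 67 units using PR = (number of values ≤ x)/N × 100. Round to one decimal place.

N = 9.
Strictly below 67: 6. Equal to 67: 1.
PR = 7/9 × 100 = 77.8

77.8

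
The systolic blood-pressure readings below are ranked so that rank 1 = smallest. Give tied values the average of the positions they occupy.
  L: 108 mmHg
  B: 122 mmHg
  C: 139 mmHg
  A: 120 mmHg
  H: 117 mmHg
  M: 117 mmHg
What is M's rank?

2.5

Sorted (ascending): 108, 117, 117, 120, 122, 139
The 2 values of 117 occupy positions 2–3 → average rank (2+3)/2 = 2.5.
M has value 117 mmHg → rank 2.5.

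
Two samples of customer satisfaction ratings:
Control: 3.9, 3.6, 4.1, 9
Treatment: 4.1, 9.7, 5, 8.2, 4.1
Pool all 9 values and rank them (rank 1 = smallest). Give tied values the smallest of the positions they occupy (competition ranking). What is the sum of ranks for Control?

14

Sorted (ascending): 3.6, 3.9, 4.1, 4.1, 4.1, 5, 8.2, 9, 9.7
The 3 values of 4.1 occupy positions 3–5 → each gets rank 3.
Control values → pooled ranks: 3.9→2, 3.6→1, 4.1→3, 9→8
Rank sum = 2 + 1 + 3 + 8 = 14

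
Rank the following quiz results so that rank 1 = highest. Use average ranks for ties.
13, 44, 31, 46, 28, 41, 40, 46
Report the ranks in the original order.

8, 3, 6, 1.5, 7, 4, 5, 1.5

Sorted (descending): 46, 46, 44, 41, 40, 31, 28, 13
The 2 values of 46 occupy positions 1–2 → average rank (1+2)/2 = 1.5.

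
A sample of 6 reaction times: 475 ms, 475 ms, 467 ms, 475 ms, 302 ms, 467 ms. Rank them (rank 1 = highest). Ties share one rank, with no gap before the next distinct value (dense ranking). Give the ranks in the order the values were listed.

Sorted (descending): 475, 475, 475, 467, 467, 302
The 3 values of 475 share dense rank 1.
The 2 values of 467 share dense rank 2.
Remaining distinct values take the next consecutive integers.

1, 1, 2, 1, 3, 2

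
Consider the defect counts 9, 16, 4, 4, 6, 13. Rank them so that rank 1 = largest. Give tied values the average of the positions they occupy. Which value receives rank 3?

Sorted (descending): 16, 13, 9, 6, 4, 4
The 2 values of 4 occupy positions 5–6 → average rank (5+6)/2 = 5.5.
Rank 3 → value 9.

9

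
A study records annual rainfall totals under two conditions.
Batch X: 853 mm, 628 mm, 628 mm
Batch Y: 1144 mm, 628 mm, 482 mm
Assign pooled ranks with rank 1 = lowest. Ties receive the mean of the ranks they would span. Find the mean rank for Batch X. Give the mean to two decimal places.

3.67

Sorted (ascending): 482, 628, 628, 628, 853, 1144
The 3 values of 628 occupy positions 2–4 → average rank 3.
Batch X values → pooled ranks: 853→5, 628→3, 628→3
Mean rank = (5 + 3 + 3) / 3 = 3.67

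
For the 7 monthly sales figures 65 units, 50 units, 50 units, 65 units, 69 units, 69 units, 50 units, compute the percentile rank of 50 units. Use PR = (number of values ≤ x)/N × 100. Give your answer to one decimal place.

42.9

N = 7.
Strictly below 50: 0. Equal to 50: 3.
PR = 3/7 × 100 = 42.9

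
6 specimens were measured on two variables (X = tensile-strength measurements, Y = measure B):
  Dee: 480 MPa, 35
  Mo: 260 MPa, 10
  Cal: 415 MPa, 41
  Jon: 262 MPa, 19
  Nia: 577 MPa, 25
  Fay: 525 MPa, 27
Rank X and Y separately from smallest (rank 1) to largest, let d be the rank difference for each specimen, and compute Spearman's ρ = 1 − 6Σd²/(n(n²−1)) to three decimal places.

Ranks of variable 1: 4, 1, 3, 2, 6, 5
Ranks of variable 2: 5, 1, 6, 2, 3, 4
d = r₁ − r₂: -1, 0, -3, 0, 3, 1
d²: 1, 0, 9, 0, 9, 1; Σd² = 20
ρ = 1 − 6·20/(6·35) = 1 − 120/210 = 0.429

0.429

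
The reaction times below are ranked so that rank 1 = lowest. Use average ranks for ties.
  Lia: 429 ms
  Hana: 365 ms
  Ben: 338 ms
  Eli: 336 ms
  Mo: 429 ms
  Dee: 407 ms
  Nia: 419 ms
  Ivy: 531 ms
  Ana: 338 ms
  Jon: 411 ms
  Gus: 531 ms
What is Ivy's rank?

10.5

Sorted (ascending): 336, 338, 338, 365, 407, 411, 419, 429, 429, 531, 531
The 2 values of 338 occupy positions 2–3 → average rank (2+3)/2 = 2.5.
The 2 values of 429 occupy positions 8–9 → average rank (8+9)/2 = 8.5.
The 2 values of 531 occupy positions 10–11 → average rank (10+11)/2 = 10.5.
Ivy has value 531 ms → rank 10.5.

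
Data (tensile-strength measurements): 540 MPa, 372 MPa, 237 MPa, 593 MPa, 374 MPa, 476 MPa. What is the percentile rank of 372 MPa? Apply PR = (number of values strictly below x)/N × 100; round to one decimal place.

16.7

N = 6.
Strictly below 372: 1. Equal to 372: 1.
PR = 1/6 × 100 = 16.7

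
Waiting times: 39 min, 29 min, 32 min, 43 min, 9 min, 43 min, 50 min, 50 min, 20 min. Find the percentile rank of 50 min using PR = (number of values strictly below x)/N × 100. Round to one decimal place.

N = 9.
Strictly below 50: 7. Equal to 50: 2.
PR = 7/9 × 100 = 77.8

77.8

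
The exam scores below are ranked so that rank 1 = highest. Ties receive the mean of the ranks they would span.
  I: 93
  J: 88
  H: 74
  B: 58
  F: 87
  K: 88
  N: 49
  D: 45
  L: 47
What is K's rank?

Sorted (descending): 93, 88, 88, 87, 74, 58, 49, 47, 45
The 2 values of 88 occupy positions 2–3 → average rank (2+3)/2 = 2.5.
K has value 88 → rank 2.5.

2.5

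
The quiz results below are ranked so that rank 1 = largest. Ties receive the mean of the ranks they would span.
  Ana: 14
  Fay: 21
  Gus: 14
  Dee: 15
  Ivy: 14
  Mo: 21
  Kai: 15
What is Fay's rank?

Sorted (descending): 21, 21, 15, 15, 14, 14, 14
The 2 values of 21 occupy positions 1–2 → average rank (1+2)/2 = 1.5.
The 2 values of 15 occupy positions 3–4 → average rank (3+4)/2 = 3.5.
The 3 values of 14 occupy positions 5–7 → average rank 6.
Fay has value 21 → rank 1.5.

1.5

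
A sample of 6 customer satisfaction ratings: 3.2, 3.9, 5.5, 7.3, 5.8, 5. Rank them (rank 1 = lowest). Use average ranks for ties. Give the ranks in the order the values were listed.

Sorted (ascending): 3.2, 3.9, 5, 5.5, 5.8, 7.3
No ties — each value takes its position as its rank.

1, 2, 4, 6, 5, 3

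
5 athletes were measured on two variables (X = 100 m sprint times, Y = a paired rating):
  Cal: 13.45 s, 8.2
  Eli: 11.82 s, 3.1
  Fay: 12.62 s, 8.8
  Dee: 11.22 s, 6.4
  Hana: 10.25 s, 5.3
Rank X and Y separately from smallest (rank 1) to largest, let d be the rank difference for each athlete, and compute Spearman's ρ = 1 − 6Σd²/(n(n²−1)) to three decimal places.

Ranks of variable 1: 5, 3, 4, 2, 1
Ranks of variable 2: 4, 1, 5, 3, 2
d = r₁ − r₂: 1, 2, -1, -1, -1
d²: 1, 4, 1, 1, 1; Σd² = 8
ρ = 1 − 6·8/(5·24) = 1 − 48/120 = 0.600

0.600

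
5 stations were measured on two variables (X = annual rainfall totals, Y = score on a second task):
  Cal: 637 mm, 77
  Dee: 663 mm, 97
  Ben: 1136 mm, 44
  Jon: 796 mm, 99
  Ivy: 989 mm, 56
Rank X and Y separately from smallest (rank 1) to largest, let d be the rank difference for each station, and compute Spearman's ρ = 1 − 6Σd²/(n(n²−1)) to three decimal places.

Ranks of variable 1: 1, 2, 5, 3, 4
Ranks of variable 2: 3, 4, 1, 5, 2
d = r₁ − r₂: -2, -2, 4, -2, 2
d²: 4, 4, 16, 4, 4; Σd² = 32
ρ = 1 − 6·32/(5·24) = 1 − 192/120 = -0.600

-0.600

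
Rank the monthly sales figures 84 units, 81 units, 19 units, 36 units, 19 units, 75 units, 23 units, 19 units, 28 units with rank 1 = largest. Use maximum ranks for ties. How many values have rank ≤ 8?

Sorted (descending): 84, 81, 75, 36, 28, 23, 19, 19, 19
The 3 values of 19 occupy positions 7–9 → each gets rank 9.
Ranks ≤ 8: {1, 2, 3, 4, 5, 6} → 6 values.

6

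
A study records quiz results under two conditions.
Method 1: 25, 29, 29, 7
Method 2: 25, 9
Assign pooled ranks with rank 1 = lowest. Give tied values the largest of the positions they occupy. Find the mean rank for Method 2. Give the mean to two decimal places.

Sorted (ascending): 7, 9, 25, 25, 29, 29
The 2 values of 25 occupy positions 3–4 → each gets rank 4.
The 2 values of 29 occupy positions 5–6 → each gets rank 6.
Method 2 values → pooled ranks: 25→4, 9→2
Mean rank = (4 + 2) / 2 = 3.00

3.00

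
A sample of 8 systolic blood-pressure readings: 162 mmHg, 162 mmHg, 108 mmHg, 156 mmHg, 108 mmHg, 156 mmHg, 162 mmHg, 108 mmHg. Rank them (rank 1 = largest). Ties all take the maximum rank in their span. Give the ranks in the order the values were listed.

Sorted (descending): 162, 162, 162, 156, 156, 108, 108, 108
The 3 values of 162 occupy positions 1–3 → each gets rank 3.
The 2 values of 156 occupy positions 4–5 → each gets rank 5.
The 3 values of 108 occupy positions 6–8 → each gets rank 8.

3, 3, 8, 5, 8, 5, 3, 8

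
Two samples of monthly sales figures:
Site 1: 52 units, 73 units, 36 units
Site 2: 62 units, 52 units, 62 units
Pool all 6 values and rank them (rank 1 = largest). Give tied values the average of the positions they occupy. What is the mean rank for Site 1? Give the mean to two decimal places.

3.83

Sorted (descending): 73, 62, 62, 52, 52, 36
The 2 values of 62 occupy positions 2–3 → average rank (2+3)/2 = 2.5.
The 2 values of 52 occupy positions 4–5 → average rank (4+5)/2 = 4.5.
Site 1 values → pooled ranks: 52→4.5, 73→1, 36→6
Mean rank = (4.5 + 1 + 6) / 3 = 3.83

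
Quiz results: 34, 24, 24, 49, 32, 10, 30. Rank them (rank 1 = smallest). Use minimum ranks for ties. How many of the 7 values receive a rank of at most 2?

3

Sorted (ascending): 10, 24, 24, 30, 32, 34, 49
The 2 values of 24 occupy positions 2–3 → each gets rank 2.
Ranks ≤ 2: {1, 2, 2} → 3 values.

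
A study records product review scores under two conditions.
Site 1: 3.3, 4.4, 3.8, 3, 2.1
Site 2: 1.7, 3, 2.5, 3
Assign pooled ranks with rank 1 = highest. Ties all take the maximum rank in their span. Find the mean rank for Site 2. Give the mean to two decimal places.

7.00

Sorted (descending): 4.4, 3.8, 3.3, 3, 3, 3, 2.5, 2.1, 1.7
The 3 values of 3 occupy positions 4–6 → each gets rank 6.
Site 2 values → pooled ranks: 1.7→9, 3→6, 2.5→7, 3→6
Mean rank = (9 + 6 + 7 + 6) / 4 = 7.00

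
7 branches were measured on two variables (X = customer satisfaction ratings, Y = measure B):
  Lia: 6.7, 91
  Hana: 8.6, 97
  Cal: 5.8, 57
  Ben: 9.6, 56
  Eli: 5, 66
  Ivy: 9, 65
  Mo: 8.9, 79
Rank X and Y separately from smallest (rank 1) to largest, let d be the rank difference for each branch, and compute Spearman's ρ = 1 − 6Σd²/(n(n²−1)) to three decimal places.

Ranks of variable 1: 3, 4, 2, 7, 1, 6, 5
Ranks of variable 2: 6, 7, 2, 1, 4, 3, 5
d = r₁ − r₂: -3, -3, 0, 6, -3, 3, 0
d²: 9, 9, 0, 36, 9, 9, 0; Σd² = 72
ρ = 1 − 6·72/(7·48) = 1 − 432/336 = -0.286

-0.286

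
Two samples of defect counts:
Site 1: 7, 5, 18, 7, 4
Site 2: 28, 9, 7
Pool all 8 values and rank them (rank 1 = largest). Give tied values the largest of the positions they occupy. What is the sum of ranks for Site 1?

29

Sorted (descending): 28, 18, 9, 7, 7, 7, 5, 4
The 3 values of 7 occupy positions 4–6 → each gets rank 6.
Site 1 values → pooled ranks: 7→6, 5→7, 18→2, 7→6, 4→8
Rank sum = 6 + 7 + 2 + 6 + 8 = 29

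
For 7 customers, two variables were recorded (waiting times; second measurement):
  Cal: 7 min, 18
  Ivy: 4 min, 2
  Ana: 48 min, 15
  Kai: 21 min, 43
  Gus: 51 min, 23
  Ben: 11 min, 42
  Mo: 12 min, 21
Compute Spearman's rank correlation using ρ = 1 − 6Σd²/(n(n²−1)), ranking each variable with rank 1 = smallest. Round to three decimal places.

Ranks of variable 1: 2, 1, 6, 5, 7, 3, 4
Ranks of variable 2: 3, 1, 2, 7, 5, 6, 4
d = r₁ − r₂: -1, 0, 4, -2, 2, -3, 0
d²: 1, 0, 16, 4, 4, 9, 0; Σd² = 34
ρ = 1 − 6·34/(7·48) = 1 − 204/336 = 0.393

0.393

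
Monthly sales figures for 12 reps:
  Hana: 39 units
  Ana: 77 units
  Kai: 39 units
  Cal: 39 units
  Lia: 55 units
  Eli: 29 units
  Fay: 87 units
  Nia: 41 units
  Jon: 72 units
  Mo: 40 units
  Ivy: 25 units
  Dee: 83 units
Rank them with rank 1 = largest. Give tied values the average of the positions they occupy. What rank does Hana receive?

Sorted (descending): 87, 83, 77, 72, 55, 41, 40, 39, 39, 39, 29, 25
The 3 values of 39 occupy positions 8–10 → average rank 9.
Hana has value 39 units → rank 9.

9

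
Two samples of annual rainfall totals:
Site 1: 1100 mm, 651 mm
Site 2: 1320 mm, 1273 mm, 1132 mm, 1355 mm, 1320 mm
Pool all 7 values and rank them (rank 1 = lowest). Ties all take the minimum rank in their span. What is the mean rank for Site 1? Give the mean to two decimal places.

1.50

Sorted (ascending): 651, 1100, 1132, 1273, 1320, 1320, 1355
The 2 values of 1320 occupy positions 5–6 → each gets rank 5.
Site 1 values → pooled ranks: 1100→2, 651→1
Mean rank = (2 + 1) / 2 = 1.50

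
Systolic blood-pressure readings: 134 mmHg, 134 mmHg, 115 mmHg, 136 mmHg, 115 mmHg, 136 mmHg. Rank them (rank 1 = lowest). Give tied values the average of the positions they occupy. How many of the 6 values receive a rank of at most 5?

Sorted (ascending): 115, 115, 134, 134, 136, 136
The 2 values of 115 occupy positions 1–2 → average rank (1+2)/2 = 1.5.
The 2 values of 134 occupy positions 3–4 → average rank (3+4)/2 = 3.5.
The 2 values of 136 occupy positions 5–6 → average rank (5+6)/2 = 5.5.
Ranks ≤ 5: {1.5, 1.5, 3.5, 3.5} → 4 values.

4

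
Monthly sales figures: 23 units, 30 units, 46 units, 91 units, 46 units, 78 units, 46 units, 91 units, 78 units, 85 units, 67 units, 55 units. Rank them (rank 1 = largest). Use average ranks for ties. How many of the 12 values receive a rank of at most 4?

3

Sorted (descending): 91, 91, 85, 78, 78, 67, 55, 46, 46, 46, 30, 23
The 2 values of 91 occupy positions 1–2 → average rank (1+2)/2 = 1.5.
The 2 values of 78 occupy positions 4–5 → average rank (4+5)/2 = 4.5.
The 3 values of 46 occupy positions 8–10 → average rank 9.
Ranks ≤ 4: {1.5, 1.5, 3} → 3 values.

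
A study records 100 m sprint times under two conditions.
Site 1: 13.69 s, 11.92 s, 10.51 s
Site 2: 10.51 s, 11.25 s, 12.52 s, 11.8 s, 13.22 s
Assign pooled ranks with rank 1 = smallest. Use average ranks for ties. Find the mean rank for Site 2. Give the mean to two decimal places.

Sorted (ascending): 10.51, 10.51, 11.25, 11.8, 11.92, 12.52, 13.22, 13.69
The 2 values of 10.51 occupy positions 1–2 → average rank (1+2)/2 = 1.5.
Site 2 values → pooled ranks: 10.51→1.5, 11.25→3, 12.52→6, 11.8→4, 13.22→7
Mean rank = (1.5 + 3 + 6 + 4 + 7) / 5 = 4.30

4.30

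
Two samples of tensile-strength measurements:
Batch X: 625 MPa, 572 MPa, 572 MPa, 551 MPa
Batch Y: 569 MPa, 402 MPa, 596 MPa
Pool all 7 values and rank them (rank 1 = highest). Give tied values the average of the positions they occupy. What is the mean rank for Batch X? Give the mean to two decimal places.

Sorted (descending): 625, 596, 572, 572, 569, 551, 402
The 2 values of 572 occupy positions 3–4 → average rank (3+4)/2 = 3.5.
Batch X values → pooled ranks: 625→1, 572→3.5, 572→3.5, 551→6
Mean rank = (1 + 3.5 + 3.5 + 6) / 4 = 3.50

3.50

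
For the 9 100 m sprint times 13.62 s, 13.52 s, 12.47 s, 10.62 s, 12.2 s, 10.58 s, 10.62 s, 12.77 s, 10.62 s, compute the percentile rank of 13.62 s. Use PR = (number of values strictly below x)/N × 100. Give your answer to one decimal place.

N = 9.
Strictly below 13.62: 8. Equal to 13.62: 1.
PR = 8/9 × 100 = 88.9

88.9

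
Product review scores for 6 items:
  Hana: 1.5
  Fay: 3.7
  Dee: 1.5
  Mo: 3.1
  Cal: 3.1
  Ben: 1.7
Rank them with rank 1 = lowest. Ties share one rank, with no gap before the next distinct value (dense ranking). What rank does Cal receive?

3

Sorted (ascending): 1.5, 1.5, 1.7, 3.1, 3.1, 3.7
The 2 values of 1.5 share dense rank 1.
The 2 values of 3.1 share dense rank 3.
Remaining distinct values take the next consecutive integers.
Cal has value 3.1 → rank 3.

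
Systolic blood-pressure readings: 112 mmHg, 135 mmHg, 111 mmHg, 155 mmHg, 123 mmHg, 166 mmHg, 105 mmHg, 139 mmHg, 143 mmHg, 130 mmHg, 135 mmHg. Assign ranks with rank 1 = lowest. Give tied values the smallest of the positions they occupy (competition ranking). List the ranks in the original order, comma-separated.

Sorted (ascending): 105, 111, 112, 123, 130, 135, 135, 139, 143, 155, 166
The 2 values of 135 occupy positions 6–7 → each gets rank 6.

3, 6, 2, 10, 4, 11, 1, 8, 9, 5, 6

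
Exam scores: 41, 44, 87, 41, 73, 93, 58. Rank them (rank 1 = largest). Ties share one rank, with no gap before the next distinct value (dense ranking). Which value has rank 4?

58

Sorted (descending): 93, 87, 73, 58, 44, 41, 41
The 2 values of 41 share dense rank 6.
Remaining distinct values take the next consecutive integers.
Rank 4 → value 58.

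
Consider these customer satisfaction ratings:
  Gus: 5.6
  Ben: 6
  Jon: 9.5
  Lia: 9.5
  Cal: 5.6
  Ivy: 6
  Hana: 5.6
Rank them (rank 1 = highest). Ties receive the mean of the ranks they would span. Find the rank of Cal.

Sorted (descending): 9.5, 9.5, 6, 6, 5.6, 5.6, 5.6
The 2 values of 9.5 occupy positions 1–2 → average rank (1+2)/2 = 1.5.
The 2 values of 6 occupy positions 3–4 → average rank (3+4)/2 = 3.5.
The 3 values of 5.6 occupy positions 5–7 → average rank 6.
Cal has value 5.6 → rank 6.

6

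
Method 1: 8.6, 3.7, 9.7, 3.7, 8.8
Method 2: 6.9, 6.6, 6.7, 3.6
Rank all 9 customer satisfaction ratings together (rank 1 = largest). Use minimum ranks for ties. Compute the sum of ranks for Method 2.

24

Sorted (descending): 9.7, 8.8, 8.6, 6.9, 6.7, 6.6, 3.7, 3.7, 3.6
The 2 values of 3.7 occupy positions 7–8 → each gets rank 7.
Method 2 values → pooled ranks: 6.9→4, 6.6→6, 6.7→5, 3.6→9
Rank sum = 4 + 6 + 5 + 9 = 24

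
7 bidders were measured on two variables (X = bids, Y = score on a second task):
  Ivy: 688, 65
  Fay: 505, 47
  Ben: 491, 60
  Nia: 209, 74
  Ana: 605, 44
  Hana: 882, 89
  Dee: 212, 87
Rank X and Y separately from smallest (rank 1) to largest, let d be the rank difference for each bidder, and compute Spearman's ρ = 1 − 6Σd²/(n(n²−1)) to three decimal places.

Ranks of variable 1: 6, 4, 3, 1, 5, 7, 2
Ranks of variable 2: 4, 2, 3, 5, 1, 7, 6
d = r₁ − r₂: 2, 2, 0, -4, 4, 0, -4
d²: 4, 4, 0, 16, 16, 0, 16; Σd² = 56
ρ = 1 − 6·56/(7·48) = 1 − 336/336 = 0.000

0.000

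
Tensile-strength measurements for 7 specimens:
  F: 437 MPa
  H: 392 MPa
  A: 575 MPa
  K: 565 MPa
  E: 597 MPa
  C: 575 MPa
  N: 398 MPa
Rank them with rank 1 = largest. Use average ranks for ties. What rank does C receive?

2.5

Sorted (descending): 597, 575, 575, 565, 437, 398, 392
The 2 values of 575 occupy positions 2–3 → average rank (2+3)/2 = 2.5.
C has value 575 MPa → rank 2.5.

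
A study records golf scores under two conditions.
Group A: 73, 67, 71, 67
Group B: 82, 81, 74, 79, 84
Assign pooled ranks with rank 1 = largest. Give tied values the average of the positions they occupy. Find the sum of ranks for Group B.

Sorted (descending): 84, 82, 81, 79, 74, 73, 71, 67, 67
The 2 values of 67 occupy positions 8–9 → average rank (8+9)/2 = 8.5.
Group B values → pooled ranks: 82→2, 81→3, 74→5, 79→4, 84→1
Rank sum = 2 + 3 + 5 + 4 + 1 = 15

15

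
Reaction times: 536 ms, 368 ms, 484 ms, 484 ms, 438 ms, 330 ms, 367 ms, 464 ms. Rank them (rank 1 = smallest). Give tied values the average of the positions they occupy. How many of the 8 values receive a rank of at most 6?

Sorted (ascending): 330, 367, 368, 438, 464, 484, 484, 536
The 2 values of 484 occupy positions 6–7 → average rank (6+7)/2 = 6.5.
Ranks ≤ 6: {1, 2, 3, 4, 5} → 5 values.

5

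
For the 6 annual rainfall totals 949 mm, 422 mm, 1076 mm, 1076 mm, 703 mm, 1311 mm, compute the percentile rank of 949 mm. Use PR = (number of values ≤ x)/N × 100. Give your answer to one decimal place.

50.0

N = 6.
Strictly below 949: 2. Equal to 949: 1.
PR = 3/6 × 100 = 50.0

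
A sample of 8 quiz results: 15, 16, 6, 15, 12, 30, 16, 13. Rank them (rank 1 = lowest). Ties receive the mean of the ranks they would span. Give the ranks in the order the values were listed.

Sorted (ascending): 6, 12, 13, 15, 15, 16, 16, 30
The 2 values of 15 occupy positions 4–5 → average rank (4+5)/2 = 4.5.
The 2 values of 16 occupy positions 6–7 → average rank (6+7)/2 = 6.5.

4.5, 6.5, 1, 4.5, 2, 8, 6.5, 3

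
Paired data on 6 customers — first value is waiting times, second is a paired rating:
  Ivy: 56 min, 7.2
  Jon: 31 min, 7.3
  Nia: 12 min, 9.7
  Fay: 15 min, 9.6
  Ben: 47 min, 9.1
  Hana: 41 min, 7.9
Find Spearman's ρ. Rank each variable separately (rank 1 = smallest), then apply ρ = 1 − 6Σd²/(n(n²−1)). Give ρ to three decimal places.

-0.771

Ranks of variable 1: 6, 3, 1, 2, 5, 4
Ranks of variable 2: 1, 2, 6, 5, 4, 3
d = r₁ − r₂: 5, 1, -5, -3, 1, 1
d²: 25, 1, 25, 9, 1, 1; Σd² = 62
ρ = 1 − 6·62/(6·35) = 1 − 372/210 = -0.771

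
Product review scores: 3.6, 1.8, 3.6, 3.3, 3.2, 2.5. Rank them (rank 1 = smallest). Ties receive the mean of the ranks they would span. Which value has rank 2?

2.5

Sorted (ascending): 1.8, 2.5, 3.2, 3.3, 3.6, 3.6
The 2 values of 3.6 occupy positions 5–6 → average rank (5+6)/2 = 5.5.
Rank 2 → value 2.5.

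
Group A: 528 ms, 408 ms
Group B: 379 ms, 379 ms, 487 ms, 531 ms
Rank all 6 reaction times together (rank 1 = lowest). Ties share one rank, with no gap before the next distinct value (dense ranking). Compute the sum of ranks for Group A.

Sorted (ascending): 379, 379, 408, 487, 528, 531
The 2 values of 379 share dense rank 1.
Remaining distinct values take the next consecutive integers.
Group A values → pooled ranks: 528→4, 408→2
Rank sum = 4 + 2 = 6

6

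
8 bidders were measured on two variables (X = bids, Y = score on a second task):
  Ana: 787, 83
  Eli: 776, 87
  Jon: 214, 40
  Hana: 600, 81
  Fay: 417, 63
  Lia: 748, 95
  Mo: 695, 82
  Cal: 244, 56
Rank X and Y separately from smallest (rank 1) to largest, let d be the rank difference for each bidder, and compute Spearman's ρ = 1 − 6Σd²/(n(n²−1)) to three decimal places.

0.905

Ranks of variable 1: 8, 7, 1, 4, 3, 6, 5, 2
Ranks of variable 2: 6, 7, 1, 4, 3, 8, 5, 2
d = r₁ − r₂: 2, 0, 0, 0, 0, -2, 0, 0
d²: 4, 0, 0, 0, 0, 4, 0, 0; Σd² = 8
ρ = 1 − 6·8/(8·63) = 1 − 48/504 = 0.905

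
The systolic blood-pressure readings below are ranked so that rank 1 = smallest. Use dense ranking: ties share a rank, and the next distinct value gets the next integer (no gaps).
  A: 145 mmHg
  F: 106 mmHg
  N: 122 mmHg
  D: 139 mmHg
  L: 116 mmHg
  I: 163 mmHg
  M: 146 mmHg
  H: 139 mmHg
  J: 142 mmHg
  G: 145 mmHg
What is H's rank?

4

Sorted (ascending): 106, 116, 122, 139, 139, 142, 145, 145, 146, 163
The 2 values of 139 share dense rank 4.
The 2 values of 145 share dense rank 6.
Remaining distinct values take the next consecutive integers.
H has value 139 mmHg → rank 4.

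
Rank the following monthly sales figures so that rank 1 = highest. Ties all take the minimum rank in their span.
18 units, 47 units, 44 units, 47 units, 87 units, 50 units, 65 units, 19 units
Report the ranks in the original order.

8, 4, 6, 4, 1, 3, 2, 7

Sorted (descending): 87, 65, 50, 47, 47, 44, 19, 18
The 2 values of 47 occupy positions 4–5 → each gets rank 4.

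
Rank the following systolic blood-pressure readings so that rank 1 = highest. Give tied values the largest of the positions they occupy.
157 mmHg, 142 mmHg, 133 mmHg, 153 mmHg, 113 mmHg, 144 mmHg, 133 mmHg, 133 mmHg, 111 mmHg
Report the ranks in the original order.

1, 4, 7, 2, 8, 3, 7, 7, 9

Sorted (descending): 157, 153, 144, 142, 133, 133, 133, 113, 111
The 3 values of 133 occupy positions 5–7 → each gets rank 7.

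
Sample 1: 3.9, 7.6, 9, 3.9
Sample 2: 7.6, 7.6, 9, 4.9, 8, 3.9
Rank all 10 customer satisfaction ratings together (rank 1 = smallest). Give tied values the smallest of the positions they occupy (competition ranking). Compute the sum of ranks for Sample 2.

Sorted (ascending): 3.9, 3.9, 3.9, 4.9, 7.6, 7.6, 7.6, 8, 9, 9
The 3 values of 3.9 occupy positions 1–3 → each gets rank 1.
The 3 values of 7.6 occupy positions 5–7 → each gets rank 5.
The 2 values of 9 occupy positions 9–10 → each gets rank 9.
Sample 2 values → pooled ranks: 7.6→5, 7.6→5, 9→9, 4.9→4, 8→8, 3.9→1
Rank sum = 5 + 5 + 9 + 4 + 8 + 1 = 32

32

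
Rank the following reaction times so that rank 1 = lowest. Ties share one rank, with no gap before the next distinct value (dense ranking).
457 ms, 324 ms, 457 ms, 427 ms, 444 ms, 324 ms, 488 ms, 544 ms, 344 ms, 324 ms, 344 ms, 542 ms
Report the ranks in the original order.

5, 1, 5, 3, 4, 1, 6, 8, 2, 1, 2, 7

Sorted (ascending): 324, 324, 324, 344, 344, 427, 444, 457, 457, 488, 542, 544
The 3 values of 324 share dense rank 1.
The 2 values of 344 share dense rank 2.
The 2 values of 457 share dense rank 5.
Remaining distinct values take the next consecutive integers.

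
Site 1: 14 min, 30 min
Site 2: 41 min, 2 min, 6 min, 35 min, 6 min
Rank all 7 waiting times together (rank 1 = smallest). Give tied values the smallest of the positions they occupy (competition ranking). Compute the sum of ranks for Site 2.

18

Sorted (ascending): 2, 6, 6, 14, 30, 35, 41
The 2 values of 6 occupy positions 2–3 → each gets rank 2.
Site 2 values → pooled ranks: 41→7, 2→1, 6→2, 35→6, 6→2
Rank sum = 7 + 1 + 2 + 6 + 2 = 18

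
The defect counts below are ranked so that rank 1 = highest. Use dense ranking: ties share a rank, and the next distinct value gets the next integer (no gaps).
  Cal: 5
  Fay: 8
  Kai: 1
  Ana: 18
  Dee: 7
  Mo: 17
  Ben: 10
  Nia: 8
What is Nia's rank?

Sorted (descending): 18, 17, 10, 8, 8, 7, 5, 1
The 2 values of 8 share dense rank 4.
Remaining distinct values take the next consecutive integers.
Nia has value 8 → rank 4.

4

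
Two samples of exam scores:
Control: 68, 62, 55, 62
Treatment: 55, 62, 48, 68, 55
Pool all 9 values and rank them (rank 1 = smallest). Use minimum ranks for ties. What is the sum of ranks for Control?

20

Sorted (ascending): 48, 55, 55, 55, 62, 62, 62, 68, 68
The 3 values of 55 occupy positions 2–4 → each gets rank 2.
The 3 values of 62 occupy positions 5–7 → each gets rank 5.
The 2 values of 68 occupy positions 8–9 → each gets rank 8.
Control values → pooled ranks: 68→8, 62→5, 55→2, 62→5
Rank sum = 8 + 5 + 2 + 5 = 20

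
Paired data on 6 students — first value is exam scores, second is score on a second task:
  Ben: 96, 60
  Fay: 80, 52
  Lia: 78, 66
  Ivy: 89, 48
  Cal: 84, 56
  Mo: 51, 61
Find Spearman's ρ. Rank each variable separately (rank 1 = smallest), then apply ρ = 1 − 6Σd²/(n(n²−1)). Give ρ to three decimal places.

-0.543

Ranks of variable 1: 6, 3, 2, 5, 4, 1
Ranks of variable 2: 4, 2, 6, 1, 3, 5
d = r₁ − r₂: 2, 1, -4, 4, 1, -4
d²: 4, 1, 16, 16, 1, 16; Σd² = 54
ρ = 1 − 6·54/(6·35) = 1 − 324/210 = -0.543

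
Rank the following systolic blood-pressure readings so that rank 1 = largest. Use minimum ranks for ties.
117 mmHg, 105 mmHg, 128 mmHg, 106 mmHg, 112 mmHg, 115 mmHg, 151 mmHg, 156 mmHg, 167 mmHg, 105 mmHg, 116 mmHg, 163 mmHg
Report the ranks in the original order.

Sorted (descending): 167, 163, 156, 151, 128, 117, 116, 115, 112, 106, 105, 105
The 2 values of 105 occupy positions 11–12 → each gets rank 11.

6, 11, 5, 10, 9, 8, 4, 3, 1, 11, 7, 2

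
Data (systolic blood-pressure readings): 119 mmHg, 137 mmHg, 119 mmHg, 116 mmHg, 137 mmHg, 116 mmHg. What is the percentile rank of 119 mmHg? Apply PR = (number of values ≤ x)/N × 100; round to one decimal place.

N = 6.
Strictly below 119: 2. Equal to 119: 2.
PR = 4/6 × 100 = 66.7

66.7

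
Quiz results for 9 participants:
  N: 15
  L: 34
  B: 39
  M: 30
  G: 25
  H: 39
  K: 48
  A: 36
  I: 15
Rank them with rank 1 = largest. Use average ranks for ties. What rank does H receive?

2.5

Sorted (descending): 48, 39, 39, 36, 34, 30, 25, 15, 15
The 2 values of 39 occupy positions 2–3 → average rank (2+3)/2 = 2.5.
The 2 values of 15 occupy positions 8–9 → average rank (8+9)/2 = 8.5.
H has value 39 → rank 2.5.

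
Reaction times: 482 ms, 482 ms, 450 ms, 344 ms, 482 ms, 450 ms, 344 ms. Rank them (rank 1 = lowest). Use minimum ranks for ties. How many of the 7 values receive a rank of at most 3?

Sorted (ascending): 344, 344, 450, 450, 482, 482, 482
The 2 values of 344 occupy positions 1–2 → each gets rank 1.
The 2 values of 450 occupy positions 3–4 → each gets rank 3.
The 3 values of 482 occupy positions 5–7 → each gets rank 5.
Ranks ≤ 3: {1, 1, 3, 3} → 4 values.

4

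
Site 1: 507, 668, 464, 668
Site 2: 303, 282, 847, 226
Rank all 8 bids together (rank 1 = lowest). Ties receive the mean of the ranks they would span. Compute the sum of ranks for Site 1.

Sorted (ascending): 226, 282, 303, 464, 507, 668, 668, 847
The 2 values of 668 occupy positions 6–7 → average rank (6+7)/2 = 6.5.
Site 1 values → pooled ranks: 507→5, 668→6.5, 464→4, 668→6.5
Rank sum = 5 + 6.5 + 4 + 6.5 = 22

22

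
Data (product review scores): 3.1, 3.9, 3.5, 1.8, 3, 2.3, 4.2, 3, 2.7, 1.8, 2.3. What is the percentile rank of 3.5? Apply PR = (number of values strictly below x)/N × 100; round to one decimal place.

N = 11.
Strictly below 3.5: 8. Equal to 3.5: 1.
PR = 8/11 × 100 = 72.7

72.7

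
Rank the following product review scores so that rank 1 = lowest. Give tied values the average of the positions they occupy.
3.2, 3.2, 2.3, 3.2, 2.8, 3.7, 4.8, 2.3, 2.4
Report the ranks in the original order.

6, 6, 1.5, 6, 4, 8, 9, 1.5, 3

Sorted (ascending): 2.3, 2.3, 2.4, 2.8, 3.2, 3.2, 3.2, 3.7, 4.8
The 2 values of 2.3 occupy positions 1–2 → average rank (1+2)/2 = 1.5.
The 3 values of 3.2 occupy positions 5–7 → average rank 6.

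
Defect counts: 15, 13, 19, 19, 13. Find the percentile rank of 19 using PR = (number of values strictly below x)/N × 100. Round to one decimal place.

N = 5.
Strictly below 19: 3. Equal to 19: 2.
PR = 3/5 × 100 = 60.0

60.0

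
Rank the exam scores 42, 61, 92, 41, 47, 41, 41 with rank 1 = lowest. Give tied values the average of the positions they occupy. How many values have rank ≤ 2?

3

Sorted (ascending): 41, 41, 41, 42, 47, 61, 92
The 3 values of 41 occupy positions 1–3 → average rank 2.
Ranks ≤ 2: {2, 2, 2} → 3 values.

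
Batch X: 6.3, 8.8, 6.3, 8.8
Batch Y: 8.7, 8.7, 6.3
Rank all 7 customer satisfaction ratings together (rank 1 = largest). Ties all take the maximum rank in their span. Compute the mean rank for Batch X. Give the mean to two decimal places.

4.50

Sorted (descending): 8.8, 8.8, 8.7, 8.7, 6.3, 6.3, 6.3
The 2 values of 8.8 occupy positions 1–2 → each gets rank 2.
The 2 values of 8.7 occupy positions 3–4 → each gets rank 4.
The 3 values of 6.3 occupy positions 5–7 → each gets rank 7.
Batch X values → pooled ranks: 6.3→7, 8.8→2, 6.3→7, 8.8→2
Mean rank = (7 + 2 + 7 + 2) / 4 = 4.50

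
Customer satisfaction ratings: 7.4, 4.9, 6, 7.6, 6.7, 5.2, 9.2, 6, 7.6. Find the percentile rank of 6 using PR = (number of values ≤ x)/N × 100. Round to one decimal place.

44.4

N = 9.
Strictly below 6: 2. Equal to 6: 2.
PR = 4/9 × 100 = 44.4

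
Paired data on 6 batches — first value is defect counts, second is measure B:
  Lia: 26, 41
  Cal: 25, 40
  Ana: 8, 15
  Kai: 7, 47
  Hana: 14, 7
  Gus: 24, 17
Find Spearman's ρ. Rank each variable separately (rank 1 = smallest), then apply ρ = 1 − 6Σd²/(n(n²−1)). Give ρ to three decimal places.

Ranks of variable 1: 6, 5, 2, 1, 3, 4
Ranks of variable 2: 5, 4, 2, 6, 1, 3
d = r₁ − r₂: 1, 1, 0, -5, 2, 1
d²: 1, 1, 0, 25, 4, 1; Σd² = 32
ρ = 1 − 6·32/(6·35) = 1 − 192/210 = 0.086

0.086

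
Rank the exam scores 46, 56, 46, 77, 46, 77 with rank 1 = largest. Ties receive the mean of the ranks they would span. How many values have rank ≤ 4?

Sorted (descending): 77, 77, 56, 46, 46, 46
The 2 values of 77 occupy positions 1–2 → average rank (1+2)/2 = 1.5.
The 3 values of 46 occupy positions 4–6 → average rank 5.
Ranks ≤ 4: {1.5, 1.5, 3} → 3 values.

3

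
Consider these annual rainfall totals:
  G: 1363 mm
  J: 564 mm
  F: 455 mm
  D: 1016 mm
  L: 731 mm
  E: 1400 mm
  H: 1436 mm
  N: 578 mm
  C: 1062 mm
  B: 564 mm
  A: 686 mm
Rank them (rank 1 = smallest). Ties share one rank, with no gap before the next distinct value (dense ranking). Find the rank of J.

2

Sorted (ascending): 455, 564, 564, 578, 686, 731, 1016, 1062, 1363, 1400, 1436
The 2 values of 564 share dense rank 2.
Remaining distinct values take the next consecutive integers.
J has value 564 mm → rank 2.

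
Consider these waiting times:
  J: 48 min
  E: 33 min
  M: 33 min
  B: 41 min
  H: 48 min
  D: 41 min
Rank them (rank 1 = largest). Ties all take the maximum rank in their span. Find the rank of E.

Sorted (descending): 48, 48, 41, 41, 33, 33
The 2 values of 48 occupy positions 1–2 → each gets rank 2.
The 2 values of 41 occupy positions 3–4 → each gets rank 4.
The 2 values of 33 occupy positions 5–6 → each gets rank 6.
E has value 33 min → rank 6.

6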